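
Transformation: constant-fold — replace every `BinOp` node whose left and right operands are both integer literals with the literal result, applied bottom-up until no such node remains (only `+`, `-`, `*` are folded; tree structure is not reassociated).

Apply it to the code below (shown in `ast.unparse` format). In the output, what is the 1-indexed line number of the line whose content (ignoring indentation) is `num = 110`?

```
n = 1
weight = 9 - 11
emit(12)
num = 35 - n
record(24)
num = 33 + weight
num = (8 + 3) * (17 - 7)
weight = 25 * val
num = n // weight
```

Transformed code:
n = 1
weight = -2
emit(12)
num = 35 - n
record(24)
num = 33 + weight
num = 110
weight = 25 * val
num = n // weight

7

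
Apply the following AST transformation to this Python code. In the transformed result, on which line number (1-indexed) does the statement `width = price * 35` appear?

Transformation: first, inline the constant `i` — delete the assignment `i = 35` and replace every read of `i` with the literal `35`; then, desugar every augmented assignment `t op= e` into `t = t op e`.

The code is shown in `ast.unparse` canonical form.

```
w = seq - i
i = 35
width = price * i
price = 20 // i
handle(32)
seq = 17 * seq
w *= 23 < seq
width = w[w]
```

2

Transformed code:
w = seq - 35
width = price * 35
price = 20 // 35
handle(32)
seq = 17 * seq
w = w * (23 < seq)
width = w[w]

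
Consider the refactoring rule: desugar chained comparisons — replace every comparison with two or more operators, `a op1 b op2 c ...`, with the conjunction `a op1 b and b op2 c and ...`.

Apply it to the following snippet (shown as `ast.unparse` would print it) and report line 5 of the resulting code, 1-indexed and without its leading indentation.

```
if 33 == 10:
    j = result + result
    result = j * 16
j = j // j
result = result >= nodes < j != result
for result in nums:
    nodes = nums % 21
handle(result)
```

result = result >= nodes and nodes < j and (j != result)

Transformed code:
if 33 == 10:
    j = result + result
    result = j * 16
j = j // j
result = result >= nodes and nodes < j and (j != result)
for result in nums:
    nodes = nums % 21
handle(result)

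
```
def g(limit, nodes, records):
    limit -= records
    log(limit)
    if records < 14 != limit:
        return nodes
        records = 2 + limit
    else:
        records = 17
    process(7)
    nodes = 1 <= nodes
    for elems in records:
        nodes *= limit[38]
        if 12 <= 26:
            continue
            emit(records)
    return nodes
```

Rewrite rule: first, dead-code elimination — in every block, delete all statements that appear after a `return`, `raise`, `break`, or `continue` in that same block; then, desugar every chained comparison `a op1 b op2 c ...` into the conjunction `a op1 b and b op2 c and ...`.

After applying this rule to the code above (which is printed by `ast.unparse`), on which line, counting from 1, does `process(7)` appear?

8

Transformed code:
def g(limit, nodes, records):
    limit -= records
    log(limit)
    if records < 14 and 14 != limit:
        return nodes
    else:
        records = 17
    process(7)
    nodes = 1 <= nodes
    for elems in records:
        nodes *= limit[38]
        if 12 <= 26:
            continue
    return nodes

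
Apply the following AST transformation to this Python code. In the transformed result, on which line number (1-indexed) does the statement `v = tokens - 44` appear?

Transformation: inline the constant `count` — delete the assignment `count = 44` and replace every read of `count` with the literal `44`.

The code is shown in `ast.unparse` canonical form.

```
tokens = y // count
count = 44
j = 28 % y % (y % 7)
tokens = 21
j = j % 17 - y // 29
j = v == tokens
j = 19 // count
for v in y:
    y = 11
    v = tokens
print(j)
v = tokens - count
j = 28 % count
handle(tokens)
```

Transformed code:
tokens = y // 44
j = 28 % y % (y % 7)
tokens = 21
j = j % 17 - y // 29
j = v == tokens
j = 19 // 44
for v in y:
    y = 11
    v = tokens
print(j)
v = tokens - 44
j = 28 % 44
handle(tokens)

11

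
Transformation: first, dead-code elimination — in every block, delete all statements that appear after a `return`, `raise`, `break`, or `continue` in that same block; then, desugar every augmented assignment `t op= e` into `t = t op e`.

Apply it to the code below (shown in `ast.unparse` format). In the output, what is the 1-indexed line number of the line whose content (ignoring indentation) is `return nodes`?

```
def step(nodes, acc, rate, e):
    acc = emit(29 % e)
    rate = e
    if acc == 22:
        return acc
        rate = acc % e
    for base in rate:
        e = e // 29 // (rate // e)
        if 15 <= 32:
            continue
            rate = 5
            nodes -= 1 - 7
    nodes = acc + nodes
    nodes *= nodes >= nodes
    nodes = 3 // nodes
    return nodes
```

Transformed code:
def step(nodes, acc, rate, e):
    acc = emit(29 % e)
    rate = e
    if acc == 22:
        return acc
    for base in rate:
        e = e // 29 // (rate // e)
        if 15 <= 32:
            continue
    nodes = acc + nodes
    nodes = nodes * (nodes >= nodes)
    nodes = 3 // nodes
    return nodes

13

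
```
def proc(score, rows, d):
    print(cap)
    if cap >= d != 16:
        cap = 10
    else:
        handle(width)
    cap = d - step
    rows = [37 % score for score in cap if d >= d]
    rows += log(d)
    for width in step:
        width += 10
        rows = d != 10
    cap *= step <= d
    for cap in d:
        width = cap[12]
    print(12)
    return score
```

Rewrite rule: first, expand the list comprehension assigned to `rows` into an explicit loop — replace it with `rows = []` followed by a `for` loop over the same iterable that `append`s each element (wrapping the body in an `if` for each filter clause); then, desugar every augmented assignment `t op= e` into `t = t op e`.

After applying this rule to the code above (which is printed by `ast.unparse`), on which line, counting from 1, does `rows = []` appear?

Transformed code:
def proc(score, rows, d):
    print(cap)
    if cap >= d != 16:
        cap = 10
    else:
        handle(width)
    cap = d - step
    rows = []
    for score in cap:
        if d >= d:
            rows.append(37 % score)
    rows = rows + log(d)
    for width in step:
        width = width + 10
        rows = d != 10
    cap = cap * (step <= d)
    for cap in d:
        width = cap[12]
    print(12)
    return score

8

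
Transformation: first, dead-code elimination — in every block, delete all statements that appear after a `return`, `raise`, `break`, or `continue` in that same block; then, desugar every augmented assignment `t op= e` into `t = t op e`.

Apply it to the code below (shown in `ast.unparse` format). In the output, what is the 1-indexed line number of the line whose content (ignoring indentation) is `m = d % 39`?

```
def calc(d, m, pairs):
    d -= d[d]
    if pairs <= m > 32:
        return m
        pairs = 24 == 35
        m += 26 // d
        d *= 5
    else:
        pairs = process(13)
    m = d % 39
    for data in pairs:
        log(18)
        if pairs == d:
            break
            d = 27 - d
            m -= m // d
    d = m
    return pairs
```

7

Transformed code:
def calc(d, m, pairs):
    d = d - d[d]
    if pairs <= m > 32:
        return m
    else:
        pairs = process(13)
    m = d % 39
    for data in pairs:
        log(18)
        if pairs == d:
            break
    d = m
    return pairs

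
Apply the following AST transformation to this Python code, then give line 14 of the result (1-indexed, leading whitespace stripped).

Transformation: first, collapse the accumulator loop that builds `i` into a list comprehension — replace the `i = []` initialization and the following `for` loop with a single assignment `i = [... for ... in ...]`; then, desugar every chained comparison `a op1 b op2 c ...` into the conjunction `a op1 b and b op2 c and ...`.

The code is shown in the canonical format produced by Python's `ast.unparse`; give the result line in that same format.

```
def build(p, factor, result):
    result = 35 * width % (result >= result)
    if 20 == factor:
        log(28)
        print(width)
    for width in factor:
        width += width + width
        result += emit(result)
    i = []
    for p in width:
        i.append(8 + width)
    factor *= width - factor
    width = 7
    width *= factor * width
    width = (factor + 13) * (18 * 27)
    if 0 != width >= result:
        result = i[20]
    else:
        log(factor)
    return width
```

if 0 != width and width >= result:

Transformed code:
def build(p, factor, result):
    result = 35 * width % (result >= result)
    if 20 == factor:
        log(28)
        print(width)
    for width in factor:
        width += width + width
        result += emit(result)
    i = [8 + width for p in width]
    factor *= width - factor
    width = 7
    width *= factor * width
    width = (factor + 13) * (18 * 27)
    if 0 != width and width >= result:
        result = i[20]
    else:
        log(factor)
    return width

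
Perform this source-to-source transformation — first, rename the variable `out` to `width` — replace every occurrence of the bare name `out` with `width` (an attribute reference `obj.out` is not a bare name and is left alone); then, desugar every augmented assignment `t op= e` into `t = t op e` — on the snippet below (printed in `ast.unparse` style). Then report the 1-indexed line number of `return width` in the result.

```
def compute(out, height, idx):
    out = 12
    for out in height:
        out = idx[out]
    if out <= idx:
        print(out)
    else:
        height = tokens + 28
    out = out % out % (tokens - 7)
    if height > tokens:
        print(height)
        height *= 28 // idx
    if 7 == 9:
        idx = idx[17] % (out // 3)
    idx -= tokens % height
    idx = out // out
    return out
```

17

Transformed code:
def compute(width, height, idx):
    width = 12
    for width in height:
        width = idx[width]
    if width <= idx:
        print(width)
    else:
        height = tokens + 28
    width = width % width % (tokens - 7)
    if height > tokens:
        print(height)
        height = height * (28 // idx)
    if 7 == 9:
        idx = idx[17] % (width // 3)
    idx = idx - tokens % height
    idx = width // width
    return width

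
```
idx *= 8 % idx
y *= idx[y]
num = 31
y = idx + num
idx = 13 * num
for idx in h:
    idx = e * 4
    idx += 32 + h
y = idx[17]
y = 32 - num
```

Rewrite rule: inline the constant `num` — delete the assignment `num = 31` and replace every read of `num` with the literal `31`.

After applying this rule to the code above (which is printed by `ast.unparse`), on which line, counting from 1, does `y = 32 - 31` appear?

9

Transformed code:
idx *= 8 % idx
y *= idx[y]
y = idx + 31
idx = 13 * 31
for idx in h:
    idx = e * 4
    idx += 32 + h
y = idx[17]
y = 32 - 31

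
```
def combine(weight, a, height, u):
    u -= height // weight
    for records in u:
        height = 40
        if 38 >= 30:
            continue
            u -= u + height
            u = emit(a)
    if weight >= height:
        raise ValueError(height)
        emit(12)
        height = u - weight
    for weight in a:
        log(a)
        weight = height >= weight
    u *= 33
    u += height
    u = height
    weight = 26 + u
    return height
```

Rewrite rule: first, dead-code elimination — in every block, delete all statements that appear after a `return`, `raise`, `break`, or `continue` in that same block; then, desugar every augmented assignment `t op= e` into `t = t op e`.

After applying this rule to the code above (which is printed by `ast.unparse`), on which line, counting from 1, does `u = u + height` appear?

13

Transformed code:
def combine(weight, a, height, u):
    u = u - height // weight
    for records in u:
        height = 40
        if 38 >= 30:
            continue
    if weight >= height:
        raise ValueError(height)
    for weight in a:
        log(a)
        weight = height >= weight
    u = u * 33
    u = u + height
    u = height
    weight = 26 + u
    return height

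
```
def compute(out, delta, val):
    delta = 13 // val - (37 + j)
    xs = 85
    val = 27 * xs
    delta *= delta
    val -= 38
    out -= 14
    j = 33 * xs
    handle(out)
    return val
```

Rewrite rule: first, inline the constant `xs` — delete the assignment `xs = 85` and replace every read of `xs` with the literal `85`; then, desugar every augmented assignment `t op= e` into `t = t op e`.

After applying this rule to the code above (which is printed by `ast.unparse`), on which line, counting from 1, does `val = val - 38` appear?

5

Transformed code:
def compute(out, delta, val):
    delta = 13 // val - (37 + j)
    val = 27 * 85
    delta = delta * delta
    val = val - 38
    out = out - 14
    j = 33 * 85
    handle(out)
    return val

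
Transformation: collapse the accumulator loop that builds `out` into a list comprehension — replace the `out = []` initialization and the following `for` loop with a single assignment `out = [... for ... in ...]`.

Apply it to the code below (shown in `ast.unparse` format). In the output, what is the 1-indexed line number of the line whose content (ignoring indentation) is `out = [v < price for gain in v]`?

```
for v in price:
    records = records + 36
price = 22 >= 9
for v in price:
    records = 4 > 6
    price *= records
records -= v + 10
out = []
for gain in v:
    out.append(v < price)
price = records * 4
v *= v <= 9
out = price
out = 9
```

Transformed code:
for v in price:
    records = records + 36
price = 22 >= 9
for v in price:
    records = 4 > 6
    price *= records
records -= v + 10
out = [v < price for gain in v]
price = records * 4
v *= v <= 9
out = price
out = 9

8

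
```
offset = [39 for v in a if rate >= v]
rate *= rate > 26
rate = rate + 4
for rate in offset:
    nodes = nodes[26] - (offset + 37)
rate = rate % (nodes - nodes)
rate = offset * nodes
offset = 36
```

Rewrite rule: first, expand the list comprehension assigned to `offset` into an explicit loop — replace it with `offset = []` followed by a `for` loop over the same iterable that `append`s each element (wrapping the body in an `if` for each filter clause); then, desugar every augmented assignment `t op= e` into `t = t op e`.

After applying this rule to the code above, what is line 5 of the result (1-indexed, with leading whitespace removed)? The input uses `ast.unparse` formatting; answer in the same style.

Transformed code:
offset = []
for v in a:
    if rate >= v:
        offset.append(39)
rate = rate * (rate > 26)
rate = rate + 4
for rate in offset:
    nodes = nodes[26] - (offset + 37)
rate = rate % (nodes - nodes)
rate = offset * nodes
offset = 36

rate = rate * (rate > 26)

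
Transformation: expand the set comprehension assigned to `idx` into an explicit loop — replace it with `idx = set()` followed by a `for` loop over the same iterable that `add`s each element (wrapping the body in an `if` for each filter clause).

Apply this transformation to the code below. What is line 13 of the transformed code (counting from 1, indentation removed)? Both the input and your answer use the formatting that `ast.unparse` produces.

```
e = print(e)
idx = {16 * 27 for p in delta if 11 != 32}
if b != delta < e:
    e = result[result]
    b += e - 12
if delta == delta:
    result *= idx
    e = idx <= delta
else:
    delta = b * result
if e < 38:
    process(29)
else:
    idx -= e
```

Transformed code:
e = print(e)
idx = set()
for p in delta:
    if 11 != 32:
        idx.add(16 * 27)
if b != delta < e:
    e = result[result]
    b += e - 12
if delta == delta:
    result *= idx
    e = idx <= delta
else:
    delta = b * result
if e < 38:
    process(29)
else:
    idx -= e

delta = b * result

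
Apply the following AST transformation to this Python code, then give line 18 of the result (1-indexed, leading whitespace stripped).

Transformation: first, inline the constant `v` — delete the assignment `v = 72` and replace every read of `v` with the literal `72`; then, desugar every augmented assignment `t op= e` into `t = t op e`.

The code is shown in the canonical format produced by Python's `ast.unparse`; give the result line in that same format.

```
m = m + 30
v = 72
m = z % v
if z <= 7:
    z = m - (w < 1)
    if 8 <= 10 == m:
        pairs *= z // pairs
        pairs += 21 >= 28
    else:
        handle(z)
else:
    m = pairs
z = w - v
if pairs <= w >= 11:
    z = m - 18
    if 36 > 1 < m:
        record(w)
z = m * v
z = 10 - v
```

z = 10 - 72

Transformed code:
m = m + 30
m = z % 72
if z <= 7:
    z = m - (w < 1)
    if 8 <= 10 == m:
        pairs = pairs * (z // pairs)
        pairs = pairs + (21 >= 28)
    else:
        handle(z)
else:
    m = pairs
z = w - 72
if pairs <= w >= 11:
    z = m - 18
    if 36 > 1 < m:
        record(w)
z = m * 72
z = 10 - 72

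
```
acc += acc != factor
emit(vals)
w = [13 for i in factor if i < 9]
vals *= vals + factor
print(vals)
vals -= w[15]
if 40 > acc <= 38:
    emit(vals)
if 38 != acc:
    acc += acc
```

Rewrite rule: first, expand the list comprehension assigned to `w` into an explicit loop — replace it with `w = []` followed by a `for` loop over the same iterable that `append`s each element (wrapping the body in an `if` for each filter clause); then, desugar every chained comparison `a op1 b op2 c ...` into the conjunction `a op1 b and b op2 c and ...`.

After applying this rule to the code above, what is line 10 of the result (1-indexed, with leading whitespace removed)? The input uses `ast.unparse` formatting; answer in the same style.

Transformed code:
acc += acc != factor
emit(vals)
w = []
for i in factor:
    if i < 9:
        w.append(13)
vals *= vals + factor
print(vals)
vals -= w[15]
if 40 > acc and acc <= 38:
    emit(vals)
if 38 != acc:
    acc += acc

if 40 > acc and acc <= 38:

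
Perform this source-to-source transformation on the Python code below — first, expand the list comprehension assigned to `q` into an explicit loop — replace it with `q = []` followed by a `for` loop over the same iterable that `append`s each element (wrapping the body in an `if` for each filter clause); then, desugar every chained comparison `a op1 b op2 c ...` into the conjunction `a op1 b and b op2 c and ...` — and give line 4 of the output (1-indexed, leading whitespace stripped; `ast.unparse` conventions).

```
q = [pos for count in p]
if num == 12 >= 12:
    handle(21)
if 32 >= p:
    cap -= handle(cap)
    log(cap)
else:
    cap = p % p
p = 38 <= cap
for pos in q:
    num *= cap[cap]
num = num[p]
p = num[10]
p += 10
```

Transformed code:
q = []
for count in p:
    q.append(pos)
if num == 12 and 12 >= 12:
    handle(21)
if 32 >= p:
    cap -= handle(cap)
    log(cap)
else:
    cap = p % p
p = 38 <= cap
for pos in q:
    num *= cap[cap]
num = num[p]
p = num[10]
p += 10

if num == 12 and 12 >= 12:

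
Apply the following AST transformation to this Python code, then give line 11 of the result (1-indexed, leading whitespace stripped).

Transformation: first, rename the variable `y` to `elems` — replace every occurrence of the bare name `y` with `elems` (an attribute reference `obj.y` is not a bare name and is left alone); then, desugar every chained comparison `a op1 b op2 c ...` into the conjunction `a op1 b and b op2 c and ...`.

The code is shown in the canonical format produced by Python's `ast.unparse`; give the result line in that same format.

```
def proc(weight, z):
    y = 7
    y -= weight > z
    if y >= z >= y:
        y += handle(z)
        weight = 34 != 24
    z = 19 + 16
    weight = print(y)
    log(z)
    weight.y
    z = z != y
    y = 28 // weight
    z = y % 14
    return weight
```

z = z != elems

Transformed code:
def proc(weight, z):
    elems = 7
    elems -= weight > z
    if elems >= z and z >= elems:
        elems += handle(z)
        weight = 34 != 24
    z = 19 + 16
    weight = print(elems)
    log(z)
    weight.y
    z = z != elems
    elems = 28 // weight
    z = elems % 14
    return weight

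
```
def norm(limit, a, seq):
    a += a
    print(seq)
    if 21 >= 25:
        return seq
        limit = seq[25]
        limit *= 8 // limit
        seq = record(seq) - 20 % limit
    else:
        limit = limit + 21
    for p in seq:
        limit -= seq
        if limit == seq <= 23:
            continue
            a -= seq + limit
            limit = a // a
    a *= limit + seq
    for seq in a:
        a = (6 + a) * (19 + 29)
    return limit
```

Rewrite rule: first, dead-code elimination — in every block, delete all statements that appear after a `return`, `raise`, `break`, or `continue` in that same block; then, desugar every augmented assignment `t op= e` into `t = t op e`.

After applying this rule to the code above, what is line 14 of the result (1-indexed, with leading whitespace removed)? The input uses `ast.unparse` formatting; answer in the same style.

Transformed code:
def norm(limit, a, seq):
    a = a + a
    print(seq)
    if 21 >= 25:
        return seq
    else:
        limit = limit + 21
    for p in seq:
        limit = limit - seq
        if limit == seq <= 23:
            continue
    a = a * (limit + seq)
    for seq in a:
        a = (6 + a) * (19 + 29)
    return limit

a = (6 + a) * (19 + 29)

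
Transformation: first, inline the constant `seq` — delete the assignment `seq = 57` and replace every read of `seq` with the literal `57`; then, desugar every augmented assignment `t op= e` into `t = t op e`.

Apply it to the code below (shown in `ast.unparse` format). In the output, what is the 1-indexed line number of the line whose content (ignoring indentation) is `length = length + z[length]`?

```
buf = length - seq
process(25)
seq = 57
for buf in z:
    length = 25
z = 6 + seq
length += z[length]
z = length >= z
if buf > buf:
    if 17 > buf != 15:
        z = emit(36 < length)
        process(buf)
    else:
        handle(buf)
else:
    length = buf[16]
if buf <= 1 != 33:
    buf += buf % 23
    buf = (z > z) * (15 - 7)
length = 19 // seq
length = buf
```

6

Transformed code:
buf = length - 57
process(25)
for buf in z:
    length = 25
z = 6 + 57
length = length + z[length]
z = length >= z
if buf > buf:
    if 17 > buf != 15:
        z = emit(36 < length)
        process(buf)
    else:
        handle(buf)
else:
    length = buf[16]
if buf <= 1 != 33:
    buf = buf + buf % 23
    buf = (z > z) * (15 - 7)
length = 19 // 57
length = buf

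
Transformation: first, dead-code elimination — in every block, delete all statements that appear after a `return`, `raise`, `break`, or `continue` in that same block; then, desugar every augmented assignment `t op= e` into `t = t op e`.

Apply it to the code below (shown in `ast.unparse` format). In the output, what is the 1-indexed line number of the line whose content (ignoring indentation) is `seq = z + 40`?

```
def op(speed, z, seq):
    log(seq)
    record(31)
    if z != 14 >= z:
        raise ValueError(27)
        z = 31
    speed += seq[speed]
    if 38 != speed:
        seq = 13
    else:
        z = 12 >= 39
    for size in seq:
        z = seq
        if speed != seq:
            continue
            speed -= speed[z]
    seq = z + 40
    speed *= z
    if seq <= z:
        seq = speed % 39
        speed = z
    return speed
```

15

Transformed code:
def op(speed, z, seq):
    log(seq)
    record(31)
    if z != 14 >= z:
        raise ValueError(27)
    speed = speed + seq[speed]
    if 38 != speed:
        seq = 13
    else:
        z = 12 >= 39
    for size in seq:
        z = seq
        if speed != seq:
            continue
    seq = z + 40
    speed = speed * z
    if seq <= z:
        seq = speed % 39
        speed = z
    return speed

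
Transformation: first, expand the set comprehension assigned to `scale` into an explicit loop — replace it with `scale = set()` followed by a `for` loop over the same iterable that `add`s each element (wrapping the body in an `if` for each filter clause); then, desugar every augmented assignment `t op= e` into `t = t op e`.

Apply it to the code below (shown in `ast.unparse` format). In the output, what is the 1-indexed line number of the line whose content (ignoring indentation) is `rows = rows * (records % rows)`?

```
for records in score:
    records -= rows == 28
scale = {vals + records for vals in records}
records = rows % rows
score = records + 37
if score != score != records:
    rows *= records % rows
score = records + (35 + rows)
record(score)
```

9

Transformed code:
for records in score:
    records = records - (rows == 28)
scale = set()
for vals in records:
    scale.add(vals + records)
records = rows % rows
score = records + 37
if score != score != records:
    rows = rows * (records % rows)
score = records + (35 + rows)
record(score)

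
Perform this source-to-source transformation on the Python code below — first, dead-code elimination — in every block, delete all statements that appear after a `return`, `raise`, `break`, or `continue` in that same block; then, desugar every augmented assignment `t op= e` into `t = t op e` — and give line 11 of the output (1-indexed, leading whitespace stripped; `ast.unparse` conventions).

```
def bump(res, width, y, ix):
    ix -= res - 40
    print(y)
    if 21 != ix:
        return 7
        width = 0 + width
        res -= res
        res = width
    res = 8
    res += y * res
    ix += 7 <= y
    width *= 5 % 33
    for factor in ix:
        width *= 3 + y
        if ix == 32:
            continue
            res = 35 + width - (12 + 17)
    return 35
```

Transformed code:
def bump(res, width, y, ix):
    ix = ix - (res - 40)
    print(y)
    if 21 != ix:
        return 7
    res = 8
    res = res + y * res
    ix = ix + (7 <= y)
    width = width * (5 % 33)
    for factor in ix:
        width = width * (3 + y)
        if ix == 32:
            continue
    return 35

width = width * (3 + y)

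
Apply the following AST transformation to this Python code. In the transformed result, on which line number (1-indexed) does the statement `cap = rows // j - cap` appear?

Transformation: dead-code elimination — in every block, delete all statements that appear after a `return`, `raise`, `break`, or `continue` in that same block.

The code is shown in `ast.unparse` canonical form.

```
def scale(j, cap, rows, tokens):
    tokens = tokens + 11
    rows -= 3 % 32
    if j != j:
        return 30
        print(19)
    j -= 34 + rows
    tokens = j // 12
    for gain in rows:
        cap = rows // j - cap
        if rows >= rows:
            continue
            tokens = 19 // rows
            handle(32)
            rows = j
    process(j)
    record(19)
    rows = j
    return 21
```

9

Transformed code:
def scale(j, cap, rows, tokens):
    tokens = tokens + 11
    rows -= 3 % 32
    if j != j:
        return 30
    j -= 34 + rows
    tokens = j // 12
    for gain in rows:
        cap = rows // j - cap
        if rows >= rows:
            continue
    process(j)
    record(19)
    rows = j
    return 21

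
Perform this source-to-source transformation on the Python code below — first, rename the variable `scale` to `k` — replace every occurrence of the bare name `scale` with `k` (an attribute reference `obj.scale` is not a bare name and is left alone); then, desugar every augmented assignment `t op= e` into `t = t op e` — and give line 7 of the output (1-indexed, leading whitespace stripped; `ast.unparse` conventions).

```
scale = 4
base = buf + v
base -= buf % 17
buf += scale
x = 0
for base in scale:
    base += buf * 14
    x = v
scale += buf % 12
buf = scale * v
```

base = base + buf * 14

Transformed code:
k = 4
base = buf + v
base = base - buf % 17
buf = buf + k
x = 0
for base in k:
    base = base + buf * 14
    x = v
k = k + buf % 12
buf = k * v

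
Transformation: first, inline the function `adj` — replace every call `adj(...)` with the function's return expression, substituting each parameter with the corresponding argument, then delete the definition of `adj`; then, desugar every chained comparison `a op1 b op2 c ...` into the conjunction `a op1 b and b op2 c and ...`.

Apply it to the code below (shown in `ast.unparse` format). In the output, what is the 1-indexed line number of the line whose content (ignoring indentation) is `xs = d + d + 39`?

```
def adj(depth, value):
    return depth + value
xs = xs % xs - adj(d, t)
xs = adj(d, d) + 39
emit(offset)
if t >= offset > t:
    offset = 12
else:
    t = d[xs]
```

Transformed code:
xs = xs % xs - (d + t)
xs = d + d + 39
emit(offset)
if t >= offset and offset > t:
    offset = 12
else:
    t = d[xs]

2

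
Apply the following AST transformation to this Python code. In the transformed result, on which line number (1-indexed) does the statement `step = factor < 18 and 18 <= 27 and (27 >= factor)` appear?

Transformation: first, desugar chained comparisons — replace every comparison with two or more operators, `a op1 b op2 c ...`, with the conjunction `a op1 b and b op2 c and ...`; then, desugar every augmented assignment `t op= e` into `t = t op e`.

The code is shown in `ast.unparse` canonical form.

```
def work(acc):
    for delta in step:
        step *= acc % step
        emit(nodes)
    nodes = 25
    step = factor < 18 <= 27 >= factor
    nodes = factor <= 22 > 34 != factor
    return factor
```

Transformed code:
def work(acc):
    for delta in step:
        step = step * (acc % step)
        emit(nodes)
    nodes = 25
    step = factor < 18 and 18 <= 27 and (27 >= factor)
    nodes = factor <= 22 and 22 > 34 and (34 != factor)
    return factor

6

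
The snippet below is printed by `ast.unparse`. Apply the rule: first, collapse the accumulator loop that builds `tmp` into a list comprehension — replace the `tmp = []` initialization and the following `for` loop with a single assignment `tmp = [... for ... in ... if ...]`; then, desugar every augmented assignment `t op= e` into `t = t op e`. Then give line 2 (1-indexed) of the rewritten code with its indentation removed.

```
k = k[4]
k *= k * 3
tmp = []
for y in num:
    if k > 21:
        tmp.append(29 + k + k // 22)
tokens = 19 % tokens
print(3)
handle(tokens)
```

Transformed code:
k = k[4]
k = k * (k * 3)
tmp = [29 + k + k // 22 for y in num if k > 21]
tokens = 19 % tokens
print(3)
handle(tokens)

k = k * (k * 3)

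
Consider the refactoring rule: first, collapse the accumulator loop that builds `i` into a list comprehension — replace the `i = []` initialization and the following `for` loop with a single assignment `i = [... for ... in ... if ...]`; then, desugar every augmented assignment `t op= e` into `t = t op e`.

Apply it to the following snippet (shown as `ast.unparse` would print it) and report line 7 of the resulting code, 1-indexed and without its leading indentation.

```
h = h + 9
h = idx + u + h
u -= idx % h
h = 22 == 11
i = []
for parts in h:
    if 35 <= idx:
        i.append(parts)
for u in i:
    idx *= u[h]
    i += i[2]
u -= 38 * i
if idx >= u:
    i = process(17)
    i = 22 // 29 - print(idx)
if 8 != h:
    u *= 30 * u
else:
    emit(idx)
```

Transformed code:
h = h + 9
h = idx + u + h
u = u - idx % h
h = 22 == 11
i = [parts for parts in h if 35 <= idx]
for u in i:
    idx = idx * u[h]
    i = i + i[2]
u = u - 38 * i
if idx >= u:
    i = process(17)
    i = 22 // 29 - print(idx)
if 8 != h:
    u = u * (30 * u)
else:
    emit(idx)

idx = idx * u[h]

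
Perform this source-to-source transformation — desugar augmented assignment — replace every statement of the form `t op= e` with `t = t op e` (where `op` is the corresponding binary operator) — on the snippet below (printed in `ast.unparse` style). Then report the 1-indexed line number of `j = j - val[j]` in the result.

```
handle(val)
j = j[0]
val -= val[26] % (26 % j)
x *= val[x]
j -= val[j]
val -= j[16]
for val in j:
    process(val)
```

Transformed code:
handle(val)
j = j[0]
val = val - val[26] % (26 % j)
x = x * val[x]
j = j - val[j]
val = val - j[16]
for val in j:
    process(val)

5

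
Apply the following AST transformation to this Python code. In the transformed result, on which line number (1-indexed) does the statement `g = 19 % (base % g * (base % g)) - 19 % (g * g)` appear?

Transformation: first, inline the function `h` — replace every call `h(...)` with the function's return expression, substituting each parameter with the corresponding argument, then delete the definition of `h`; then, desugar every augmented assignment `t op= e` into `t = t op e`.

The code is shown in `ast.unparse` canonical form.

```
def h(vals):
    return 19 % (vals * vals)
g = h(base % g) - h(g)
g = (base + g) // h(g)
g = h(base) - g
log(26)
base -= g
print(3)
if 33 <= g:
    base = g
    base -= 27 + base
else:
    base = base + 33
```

1

Transformed code:
g = 19 % (base % g * (base % g)) - 19 % (g * g)
g = (base + g) // (19 % (g * g))
g = 19 % (base * base) - g
log(26)
base = base - g
print(3)
if 33 <= g:
    base = g
    base = base - (27 + base)
else:
    base = base + 33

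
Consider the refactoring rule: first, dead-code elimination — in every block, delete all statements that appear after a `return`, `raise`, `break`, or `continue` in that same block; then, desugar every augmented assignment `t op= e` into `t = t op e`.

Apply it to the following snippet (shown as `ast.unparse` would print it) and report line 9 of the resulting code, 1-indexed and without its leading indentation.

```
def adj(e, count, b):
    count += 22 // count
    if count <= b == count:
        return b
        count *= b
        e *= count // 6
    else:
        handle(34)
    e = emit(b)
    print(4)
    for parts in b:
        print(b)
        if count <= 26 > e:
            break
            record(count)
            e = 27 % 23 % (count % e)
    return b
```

for parts in b:

Transformed code:
def adj(e, count, b):
    count = count + 22 // count
    if count <= b == count:
        return b
    else:
        handle(34)
    e = emit(b)
    print(4)
    for parts in b:
        print(b)
        if count <= 26 > e:
            break
    return b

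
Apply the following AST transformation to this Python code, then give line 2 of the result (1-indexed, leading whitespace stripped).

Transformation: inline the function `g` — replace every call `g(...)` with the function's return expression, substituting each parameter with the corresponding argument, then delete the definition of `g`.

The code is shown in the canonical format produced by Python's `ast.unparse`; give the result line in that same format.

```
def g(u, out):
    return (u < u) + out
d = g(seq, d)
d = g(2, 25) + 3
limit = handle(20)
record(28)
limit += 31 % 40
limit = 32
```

Transformed code:
d = (seq < seq) + d
d = (2 < 2) + 25 + 3
limit = handle(20)
record(28)
limit += 31 % 40
limit = 32

d = (2 < 2) + 25 + 3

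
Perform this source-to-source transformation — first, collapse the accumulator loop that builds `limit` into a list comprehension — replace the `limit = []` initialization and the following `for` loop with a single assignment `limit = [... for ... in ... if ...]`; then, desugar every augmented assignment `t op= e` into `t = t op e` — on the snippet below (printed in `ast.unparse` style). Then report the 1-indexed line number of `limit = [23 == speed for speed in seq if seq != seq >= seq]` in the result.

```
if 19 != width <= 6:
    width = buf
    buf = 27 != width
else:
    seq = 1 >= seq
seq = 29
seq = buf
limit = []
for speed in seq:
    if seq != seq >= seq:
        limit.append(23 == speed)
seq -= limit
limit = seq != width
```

Transformed code:
if 19 != width <= 6:
    width = buf
    buf = 27 != width
else:
    seq = 1 >= seq
seq = 29
seq = buf
limit = [23 == speed for speed in seq if seq != seq >= seq]
seq = seq - limit
limit = seq != width

8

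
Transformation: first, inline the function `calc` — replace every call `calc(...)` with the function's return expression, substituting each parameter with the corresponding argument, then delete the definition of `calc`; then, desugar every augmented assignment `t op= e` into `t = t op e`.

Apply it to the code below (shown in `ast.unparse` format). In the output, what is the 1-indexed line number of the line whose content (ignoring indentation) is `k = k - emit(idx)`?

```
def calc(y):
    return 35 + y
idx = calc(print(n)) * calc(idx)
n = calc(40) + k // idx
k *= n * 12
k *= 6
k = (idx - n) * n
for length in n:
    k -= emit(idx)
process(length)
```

7

Transformed code:
idx = (35 + print(n)) * (35 + idx)
n = 35 + 40 + k // idx
k = k * (n * 12)
k = k * 6
k = (idx - n) * n
for length in n:
    k = k - emit(idx)
process(length)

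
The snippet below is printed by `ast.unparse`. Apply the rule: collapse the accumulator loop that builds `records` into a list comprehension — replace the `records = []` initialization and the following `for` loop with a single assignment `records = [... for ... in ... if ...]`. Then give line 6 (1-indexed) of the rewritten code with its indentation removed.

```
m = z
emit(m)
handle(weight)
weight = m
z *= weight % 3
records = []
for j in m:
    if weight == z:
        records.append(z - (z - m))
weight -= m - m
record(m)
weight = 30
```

records = [z - (z - m) for j in m if weight == z]

Transformed code:
m = z
emit(m)
handle(weight)
weight = m
z *= weight % 3
records = [z - (z - m) for j in m if weight == z]
weight -= m - m
record(m)
weight = 30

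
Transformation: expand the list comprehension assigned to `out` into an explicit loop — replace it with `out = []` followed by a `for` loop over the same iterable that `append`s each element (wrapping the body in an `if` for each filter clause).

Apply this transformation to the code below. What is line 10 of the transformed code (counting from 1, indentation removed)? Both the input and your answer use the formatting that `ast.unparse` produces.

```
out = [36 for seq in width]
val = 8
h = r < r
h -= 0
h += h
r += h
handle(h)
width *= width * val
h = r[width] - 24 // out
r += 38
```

width *= width * val

Transformed code:
out = []
for seq in width:
    out.append(36)
val = 8
h = r < r
h -= 0
h += h
r += h
handle(h)
width *= width * val
h = r[width] - 24 // out
r += 38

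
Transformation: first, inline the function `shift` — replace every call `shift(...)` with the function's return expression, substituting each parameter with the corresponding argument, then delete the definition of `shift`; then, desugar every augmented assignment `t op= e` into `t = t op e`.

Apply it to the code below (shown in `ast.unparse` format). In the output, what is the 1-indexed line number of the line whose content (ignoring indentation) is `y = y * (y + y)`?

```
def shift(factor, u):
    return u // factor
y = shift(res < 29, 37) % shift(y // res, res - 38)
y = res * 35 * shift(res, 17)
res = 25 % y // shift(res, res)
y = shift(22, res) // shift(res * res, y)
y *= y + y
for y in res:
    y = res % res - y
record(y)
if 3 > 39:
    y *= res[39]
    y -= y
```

5

Transformed code:
y = 37 // (res < 29) % ((res - 38) // (y // res))
y = res * 35 * (17 // res)
res = 25 % y // (res // res)
y = res // 22 // (y // (res * res))
y = y * (y + y)
for y in res:
    y = res % res - y
record(y)
if 3 > 39:
    y = y * res[39]
    y = y - y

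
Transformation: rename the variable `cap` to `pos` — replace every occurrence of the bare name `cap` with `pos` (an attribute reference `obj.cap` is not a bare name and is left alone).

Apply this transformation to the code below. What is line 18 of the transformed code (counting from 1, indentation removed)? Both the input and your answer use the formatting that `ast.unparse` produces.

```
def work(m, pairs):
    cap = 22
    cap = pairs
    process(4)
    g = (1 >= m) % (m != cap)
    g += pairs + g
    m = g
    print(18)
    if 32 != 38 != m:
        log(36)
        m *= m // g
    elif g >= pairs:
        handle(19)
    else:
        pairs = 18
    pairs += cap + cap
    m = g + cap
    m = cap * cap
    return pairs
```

Transformed code:
def work(m, pairs):
    pos = 22
    pos = pairs
    process(4)
    g = (1 >= m) % (m != pos)
    g += pairs + g
    m = g
    print(18)
    if 32 != 38 != m:
        log(36)
        m *= m // g
    elif g >= pairs:
        handle(19)
    else:
        pairs = 18
    pairs += pos + pos
    m = g + pos
    m = pos * pos
    return pairs

m = pos * pos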